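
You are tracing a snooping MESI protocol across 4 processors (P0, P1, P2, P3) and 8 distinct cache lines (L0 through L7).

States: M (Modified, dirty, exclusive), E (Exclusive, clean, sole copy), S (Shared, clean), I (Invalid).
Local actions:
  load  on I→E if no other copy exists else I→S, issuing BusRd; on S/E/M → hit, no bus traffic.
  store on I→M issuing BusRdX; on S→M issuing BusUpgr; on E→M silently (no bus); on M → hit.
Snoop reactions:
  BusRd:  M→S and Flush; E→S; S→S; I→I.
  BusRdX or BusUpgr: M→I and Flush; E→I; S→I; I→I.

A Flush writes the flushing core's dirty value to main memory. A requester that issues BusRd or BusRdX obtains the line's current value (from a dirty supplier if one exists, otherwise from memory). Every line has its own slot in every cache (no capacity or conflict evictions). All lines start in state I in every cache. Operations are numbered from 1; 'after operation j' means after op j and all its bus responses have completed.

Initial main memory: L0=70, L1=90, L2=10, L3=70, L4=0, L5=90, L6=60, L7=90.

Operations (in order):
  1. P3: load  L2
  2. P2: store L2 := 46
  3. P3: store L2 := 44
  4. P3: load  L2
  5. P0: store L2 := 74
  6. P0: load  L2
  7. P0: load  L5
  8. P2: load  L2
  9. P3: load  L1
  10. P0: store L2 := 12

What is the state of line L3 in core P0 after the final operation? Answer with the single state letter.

  op1 P3: load  L2 → I/I/I/E on L2; bus BusRd; mem=10
  op2 P2: store L2 := 46 → I/I/M/I on L2; bus BusRdX; mem=10
  op3 P3: store L2 := 44 → I/I/I/M on L2; bus BusRdX Flush; mem=46
  op4 P3: load  L2 → I/I/I/M on L2; bus (none); mem=46
  op5 P0: store L2 := 74 → M/I/I/I on L2; bus BusRdX Flush; mem=44
  op6 P0: load  L2 → M/I/I/I on L2; bus (none); mem=44
  op7 P0: load  L5 → E/I/I/I on L5; bus BusRd; mem=90
  op8 P2: load  L2 → S/I/S/I on L2; bus BusRd Flush; mem=74
  op9 P3: load  L1 → I/I/I/E on L1; bus BusRd; mem=90
  op10 P0: store L2 := 12 → M/I/I/I on L2; bus BusUpgr; mem=74

state = I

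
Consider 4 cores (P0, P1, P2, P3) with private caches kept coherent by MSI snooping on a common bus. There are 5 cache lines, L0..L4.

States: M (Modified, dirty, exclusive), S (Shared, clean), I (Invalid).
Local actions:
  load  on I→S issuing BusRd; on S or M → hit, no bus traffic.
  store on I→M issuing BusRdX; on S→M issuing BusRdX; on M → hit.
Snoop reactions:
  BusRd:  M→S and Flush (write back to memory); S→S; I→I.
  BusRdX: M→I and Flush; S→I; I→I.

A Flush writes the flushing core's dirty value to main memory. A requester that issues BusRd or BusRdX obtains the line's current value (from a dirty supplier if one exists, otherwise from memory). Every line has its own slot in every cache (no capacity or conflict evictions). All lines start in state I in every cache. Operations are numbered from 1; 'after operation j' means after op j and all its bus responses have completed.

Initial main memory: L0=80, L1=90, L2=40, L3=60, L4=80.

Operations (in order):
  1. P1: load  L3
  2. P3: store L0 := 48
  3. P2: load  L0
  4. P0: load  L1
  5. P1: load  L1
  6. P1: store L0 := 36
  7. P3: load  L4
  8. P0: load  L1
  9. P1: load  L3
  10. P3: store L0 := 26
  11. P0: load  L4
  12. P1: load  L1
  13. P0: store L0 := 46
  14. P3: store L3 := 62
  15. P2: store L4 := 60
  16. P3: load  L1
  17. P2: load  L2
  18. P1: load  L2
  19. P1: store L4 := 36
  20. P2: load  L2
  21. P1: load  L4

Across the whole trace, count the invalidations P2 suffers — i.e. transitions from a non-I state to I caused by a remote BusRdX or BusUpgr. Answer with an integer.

step 1: P1: load  L3  ⟶  ISII  (L3)  txn=BusRd  M[L3]=60
step 2: P3: store L0 := 48  ⟶  IIIM  (L0)  txn=BusRdX  M[L0]=80
step 3: P2: load  L0  ⟶  IISS  (L0)  txn=BusRd+Flush  M[L0]=48
step 4: P0: load  L1  ⟶  SIII  (L1)  txn=BusRd  M[L1]=90
step 5: P1: load  L1  ⟶  SSII  (L1)  txn=BusRd  M[L1]=90
step 6: P1: store L0 := 36  ⟶  IMII  (L0)  txn=BusRdX  M[L0]=48
step 7: P3: load  L4  ⟶  IIIS  (L4)  txn=BusRd  M[L4]=80
step 8: P0: load  L1  ⟶  SSII  (L1)  txn=∅  M[L1]=90
step 9: P1: load  L3  ⟶  ISII  (L3)  txn=∅  M[L3]=60
step 10: P3: store L0 := 26  ⟶  IIIM  (L0)  txn=BusRdX+Flush  M[L0]=36
step 11: P0: load  L4  ⟶  SIIS  (L4)  txn=BusRd  M[L4]=80
step 12: P1: load  L1  ⟶  SSII  (L1)  txn=∅  M[L1]=90
step 13: P0: store L0 := 46  ⟶  MIII  (L0)  txn=BusRdX+Flush  M[L0]=26
step 14: P3: store L3 := 62  ⟶  IIIM  (L3)  txn=BusRdX  M[L3]=60
step 15: P2: store L4 := 60  ⟶  IIMI  (L4)  txn=BusRdX  M[L4]=80
step 16: P3: load  L1  ⟶  SSIS  (L1)  txn=BusRd  M[L1]=90
step 17: P2: load  L2  ⟶  IISI  (L2)  txn=BusRd  M[L2]=40
step 18: P1: load  L2  ⟶  ISSI  (L2)  txn=BusRd  M[L2]=40
step 19: P1: store L4 := 36  ⟶  IMII  (L4)  txn=BusRdX+Flush  M[L4]=60
step 20: P2: load  L2  ⟶  ISSI  (L2)  txn=∅  M[L2]=40
step 21: P1: load  L4  ⟶  IMII  (L4)  txn=∅  M[L4]=60

invalidations = 2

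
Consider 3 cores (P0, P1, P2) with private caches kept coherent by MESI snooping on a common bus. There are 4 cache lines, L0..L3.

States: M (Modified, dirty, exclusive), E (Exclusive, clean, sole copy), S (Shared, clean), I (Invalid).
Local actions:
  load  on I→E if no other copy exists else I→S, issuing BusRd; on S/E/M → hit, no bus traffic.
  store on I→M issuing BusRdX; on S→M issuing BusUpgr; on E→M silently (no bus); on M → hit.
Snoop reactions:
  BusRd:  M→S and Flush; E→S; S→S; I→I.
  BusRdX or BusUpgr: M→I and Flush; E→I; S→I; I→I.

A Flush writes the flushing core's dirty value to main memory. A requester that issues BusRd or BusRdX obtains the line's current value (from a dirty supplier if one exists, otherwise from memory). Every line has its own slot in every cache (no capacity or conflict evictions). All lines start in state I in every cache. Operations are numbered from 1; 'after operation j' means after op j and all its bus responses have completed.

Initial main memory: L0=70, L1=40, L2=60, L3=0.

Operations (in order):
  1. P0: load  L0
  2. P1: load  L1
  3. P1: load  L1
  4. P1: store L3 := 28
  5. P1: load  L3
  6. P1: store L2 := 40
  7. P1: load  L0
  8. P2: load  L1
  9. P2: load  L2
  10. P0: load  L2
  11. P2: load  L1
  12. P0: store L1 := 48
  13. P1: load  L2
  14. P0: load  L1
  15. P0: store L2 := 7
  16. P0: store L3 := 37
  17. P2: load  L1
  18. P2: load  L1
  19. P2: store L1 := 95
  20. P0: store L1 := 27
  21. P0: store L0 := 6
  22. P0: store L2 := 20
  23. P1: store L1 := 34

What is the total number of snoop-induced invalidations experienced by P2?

  op1 P0: load  L0 → E/I/I on L0; bus BusRd; mem=70
  op2 P1: load  L1 → I/E/I on L1; bus BusRd; mem=40
  op3 P1: load  L1 → I/E/I on L1; bus (none); mem=40
  op4 P1: store L3 := 28 → I/M/I on L3; bus BusRdX; mem=0
  op5 P1: load  L3 → I/M/I on L3; bus (none); mem=0
  op6 P1: store L2 := 40 → I/M/I on L2; bus BusRdX; mem=60
  op7 P1: load  L0 → S/S/I on L0; bus BusRd; mem=70
  op8 P2: load  L1 → I/S/S on L1; bus BusRd; mem=40
  op9 P2: load  L2 → I/S/S on L2; bus BusRd Flush; mem=40
  op10 P0: load  L2 → S/S/S on L2; bus BusRd; mem=40
  op11 P2: load  L1 → I/S/S on L1; bus (none); mem=40
  op12 P0: store L1 := 48 → M/I/I on L1; bus BusRdX; mem=40
  op13 P1: load  L2 → S/S/S on L2; bus (none); mem=40
  op14 P0: load  L1 → M/I/I on L1; bus (none); mem=40
  op15 P0: store L2 := 7 → M/I/I on L2; bus BusUpgr; mem=40
  op16 P0: store L3 := 37 → M/I/I on L3; bus BusRdX Flush; mem=28
  op17 P2: load  L1 → S/I/S on L1; bus BusRd Flush; mem=48
  op18 P2: load  L1 → S/I/S on L1; bus (none); mem=48
  op19 P2: store L1 := 95 → I/I/M on L1; bus BusUpgr; mem=48
  op20 P0: store L1 := 27 → M/I/I on L1; bus BusRdX Flush; mem=95
  op21 P0: store L0 := 6 → M/I/I on L0; bus BusUpgr; mem=70
  op22 P0: store L2 := 20 → M/I/I on L2; bus (none); mem=40
  op23 P1: store L1 := 34 → I/M/I on L1; bus BusRdX Flush; mem=27

invalidations = 3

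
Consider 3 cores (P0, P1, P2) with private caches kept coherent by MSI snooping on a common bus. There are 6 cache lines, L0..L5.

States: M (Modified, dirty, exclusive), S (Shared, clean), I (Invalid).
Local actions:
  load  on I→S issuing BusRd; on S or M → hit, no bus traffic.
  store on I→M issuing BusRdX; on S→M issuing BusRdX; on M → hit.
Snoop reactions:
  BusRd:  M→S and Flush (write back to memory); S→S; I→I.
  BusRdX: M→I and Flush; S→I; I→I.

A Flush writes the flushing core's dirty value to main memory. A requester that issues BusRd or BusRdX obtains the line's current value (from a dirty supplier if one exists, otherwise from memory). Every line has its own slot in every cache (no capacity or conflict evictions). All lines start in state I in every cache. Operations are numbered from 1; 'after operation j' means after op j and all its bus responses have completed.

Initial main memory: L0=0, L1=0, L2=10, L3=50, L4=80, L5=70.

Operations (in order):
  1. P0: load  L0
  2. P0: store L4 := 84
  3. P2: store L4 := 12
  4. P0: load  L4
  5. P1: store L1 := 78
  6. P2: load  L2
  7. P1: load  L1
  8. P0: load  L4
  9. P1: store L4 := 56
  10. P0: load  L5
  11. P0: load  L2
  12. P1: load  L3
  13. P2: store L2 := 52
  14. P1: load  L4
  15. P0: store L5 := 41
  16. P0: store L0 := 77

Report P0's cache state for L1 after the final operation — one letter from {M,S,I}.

1. P0: load  L0  bus=[BusRd]  L0: P0=S P1=I P2=I  mem[L0]=0
2. P0: store L4 := 84  bus=[BusRdX]  L4: P0=M P1=I P2=I  mem[L4]=80
3. P2: store L4 := 12  bus=[BusRdX,Flush]  L4: P0=I P1=I P2=M  mem[L4]=84
4. P0: load  L4  bus=[BusRd,Flush]  L4: P0=S P1=I P2=S  mem[L4]=12
5. P1: store L1 := 78  bus=[BusRdX]  L1: P0=I P1=M P2=I  mem[L1]=0
6. P2: load  L2  bus=[BusRd]  L2: P0=I P1=I P2=S  mem[L2]=10
7. P1: load  L1  bus=[-]  L1: P0=I P1=M P2=I  mem[L1]=0
8. P0: load  L4  bus=[-]  L4: P0=S P1=I P2=S  mem[L4]=12
9. P1: store L4 := 56  bus=[BusRdX]  L4: P0=I P1=M P2=I  mem[L4]=12
10. P0: load  L5  bus=[BusRd]  L5: P0=S P1=I P2=I  mem[L5]=70
11. P0: load  L2  bus=[BusRd]  L2: P0=S P1=I P2=S  mem[L2]=10
12. P1: load  L3  bus=[BusRd]  L3: P0=I P1=S P2=I  mem[L3]=50
13. P2: store L2 := 52  bus=[BusRdX]  L2: P0=I P1=I P2=M  mem[L2]=10
14. P1: load  L4  bus=[-]  L4: P0=I P1=M P2=I  mem[L4]=12
15. P0: store L5 := 41  bus=[BusRdX]  L5: P0=M P1=I P2=I  mem[L5]=70
16. P0: store L0 := 77  bus=[BusRdX]  L0: P0=M P1=I P2=I  mem[L0]=0

state = I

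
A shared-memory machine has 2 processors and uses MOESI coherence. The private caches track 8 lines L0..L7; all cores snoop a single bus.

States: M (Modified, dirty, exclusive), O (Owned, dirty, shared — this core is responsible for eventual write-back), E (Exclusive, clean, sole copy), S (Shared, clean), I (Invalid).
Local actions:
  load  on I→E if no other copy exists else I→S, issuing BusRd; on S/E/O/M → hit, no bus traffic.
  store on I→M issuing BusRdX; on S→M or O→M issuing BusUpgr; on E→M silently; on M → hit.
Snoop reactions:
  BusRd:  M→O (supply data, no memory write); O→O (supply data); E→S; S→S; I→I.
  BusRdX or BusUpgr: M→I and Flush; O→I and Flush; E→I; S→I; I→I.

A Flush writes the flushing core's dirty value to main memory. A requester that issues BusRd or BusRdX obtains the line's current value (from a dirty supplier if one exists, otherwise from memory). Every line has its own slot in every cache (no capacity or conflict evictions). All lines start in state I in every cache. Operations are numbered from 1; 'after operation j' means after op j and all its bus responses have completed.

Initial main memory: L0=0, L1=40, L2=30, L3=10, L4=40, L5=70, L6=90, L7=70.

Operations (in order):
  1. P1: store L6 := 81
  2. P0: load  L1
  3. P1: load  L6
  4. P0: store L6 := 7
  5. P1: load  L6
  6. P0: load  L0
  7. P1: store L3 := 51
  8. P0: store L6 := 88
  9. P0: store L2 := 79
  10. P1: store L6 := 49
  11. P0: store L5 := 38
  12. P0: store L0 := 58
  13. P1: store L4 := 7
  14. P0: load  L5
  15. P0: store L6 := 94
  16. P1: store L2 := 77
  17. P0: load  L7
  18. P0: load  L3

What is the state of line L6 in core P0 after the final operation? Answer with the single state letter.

state = M

  op1 P1: store L6 := 81 → I/M on L6; bus BusRdX; mem=90
  op2 P0: load  L1 → E/I on L1; bus BusRd; mem=40
  op3 P1: load  L6 → I/M on L6; bus (none); mem=90
  op4 P0: store L6 := 7 → M/I on L6; bus BusRdX Flush; mem=81
  op5 P1: load  L6 → O/S on L6; bus BusRd; mem=81
  op6 P0: load  L0 → E/I on L0; bus BusRd; mem=0
  op7 P1: store L3 := 51 → I/M on L3; bus BusRdX; mem=10
  op8 P0: store L6 := 88 → M/I on L6; bus BusUpgr; mem=81
  op9 P0: store L2 := 79 → M/I on L2; bus BusRdX; mem=30
  op10 P1: store L6 := 49 → I/M on L6; bus BusRdX Flush; mem=88
  op11 P0: store L5 := 38 → M/I on L5; bus BusRdX; mem=70
  op12 P0: store L0 := 58 → M/I on L0; bus (none); mem=0
  op13 P1: store L4 := 7 → I/M on L4; bus BusRdX; mem=40
  op14 P0: load  L5 → M/I on L5; bus (none); mem=70
  op15 P0: store L6 := 94 → M/I on L6; bus BusRdX Flush; mem=49
  op16 P1: store L2 := 77 → I/M on L2; bus BusRdX Flush; mem=79
  op17 P0: load  L7 → E/I on L7; bus BusRd; mem=70
  op18 P0: load  L3 → S/O on L3; bus BusRd; mem=10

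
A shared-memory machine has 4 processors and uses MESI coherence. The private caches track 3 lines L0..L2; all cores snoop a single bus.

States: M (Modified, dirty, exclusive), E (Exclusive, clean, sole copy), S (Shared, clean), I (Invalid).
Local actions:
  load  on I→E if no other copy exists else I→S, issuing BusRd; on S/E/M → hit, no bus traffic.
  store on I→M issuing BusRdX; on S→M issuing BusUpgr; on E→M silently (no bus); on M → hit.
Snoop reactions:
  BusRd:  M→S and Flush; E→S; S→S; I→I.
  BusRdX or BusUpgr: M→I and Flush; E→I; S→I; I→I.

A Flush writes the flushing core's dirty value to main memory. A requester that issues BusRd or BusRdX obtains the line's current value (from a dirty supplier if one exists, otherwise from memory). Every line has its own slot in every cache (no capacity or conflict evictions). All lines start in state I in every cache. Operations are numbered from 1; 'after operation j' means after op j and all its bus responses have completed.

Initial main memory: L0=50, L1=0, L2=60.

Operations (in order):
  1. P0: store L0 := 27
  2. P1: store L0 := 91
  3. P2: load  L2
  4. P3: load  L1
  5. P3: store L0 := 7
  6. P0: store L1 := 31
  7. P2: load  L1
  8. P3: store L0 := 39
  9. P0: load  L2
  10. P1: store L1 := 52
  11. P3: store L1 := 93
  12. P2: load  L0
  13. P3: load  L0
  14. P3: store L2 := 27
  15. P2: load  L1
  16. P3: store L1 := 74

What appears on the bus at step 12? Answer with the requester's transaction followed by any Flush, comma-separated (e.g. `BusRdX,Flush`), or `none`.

[1] P0: store L0 := 27 | P0:M(27), P1:I, P2:I, P3:I | bus: BusRdX
[2] P1: store L0 := 91 | P0:I, P1:M(91), P2:I, P3:I | bus: BusRdX,Flush
[3] P2: load  L2 | P0:I, P1:I, P2:E(60), P3:I | bus: BusRd
[4] P3: load  L1 | P0:I, P1:I, P2:I, P3:E(0) | bus: BusRd
[5] P3: store L0 := 7 | P0:I, P1:I, P2:I, P3:M(7) | bus: BusRdX,Flush
[6] P0: store L1 := 31 | P0:M(31), P1:I, P2:I, P3:I | bus: BusRdX
[7] P2: load  L1 | P0:S(31), P1:I, P2:S(31), P3:I | bus: BusRd,Flush
[8] P3: store L0 := 39 | P0:I, P1:I, P2:I, P3:M(39) | bus: none
[9] P0: load  L2 | P0:S(60), P1:I, P2:S(60), P3:I | bus: BusRd
[10] P1: store L1 := 52 | P0:I, P1:M(52), P2:I, P3:I | bus: BusRdX
[11] P3: store L1 := 93 | P0:I, P1:I, P2:I, P3:M(93) | bus: BusRdX,Flush
[12] P2: load  L0 | P0:I, P1:I, P2:S(39), P3:S(39) | bus: BusRd,Flush
[13] P3: load  L0 | P0:I, P1:I, P2:S(39), P3:S(39) | bus: none
[14] P3: store L2 := 27 | P0:I, P1:I, P2:I, P3:M(27) | bus: BusRdX
[15] P2: load  L1 | P0:I, P1:I, P2:S(93), P3:S(93) | bus: BusRd,Flush
[16] P3: store L1 := 74 | P0:I, P1:I, P2:I, P3:M(74) | bus: BusUpgr

bus = BusRd,Flush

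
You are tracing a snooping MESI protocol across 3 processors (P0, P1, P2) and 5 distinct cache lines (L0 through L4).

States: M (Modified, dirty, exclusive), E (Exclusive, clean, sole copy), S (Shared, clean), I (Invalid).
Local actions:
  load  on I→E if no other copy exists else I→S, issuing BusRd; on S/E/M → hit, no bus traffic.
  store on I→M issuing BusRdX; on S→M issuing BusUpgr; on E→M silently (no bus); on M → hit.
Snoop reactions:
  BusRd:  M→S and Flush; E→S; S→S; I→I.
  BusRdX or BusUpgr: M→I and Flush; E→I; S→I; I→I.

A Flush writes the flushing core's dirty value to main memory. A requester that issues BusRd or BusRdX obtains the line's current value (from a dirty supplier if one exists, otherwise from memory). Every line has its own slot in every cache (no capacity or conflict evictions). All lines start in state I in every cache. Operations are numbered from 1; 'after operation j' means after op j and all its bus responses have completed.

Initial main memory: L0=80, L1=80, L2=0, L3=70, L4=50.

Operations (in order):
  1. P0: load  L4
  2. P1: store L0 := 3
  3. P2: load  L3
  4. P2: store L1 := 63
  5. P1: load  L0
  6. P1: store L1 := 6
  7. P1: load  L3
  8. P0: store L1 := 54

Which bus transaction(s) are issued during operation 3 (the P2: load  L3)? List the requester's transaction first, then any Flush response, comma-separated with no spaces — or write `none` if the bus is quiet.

1. P0: load  L4  bus=[BusRd]  L4: P0=E P1=I P2=I  mem[L4]=50
2. P1: store L0 := 3  bus=[BusRdX]  L0: P0=I P1=M P2=I  mem[L0]=80
3. P2: load  L3  bus=[BusRd]  L3: P0=I P1=I P2=E  mem[L3]=70
4. P2: store L1 := 63  bus=[BusRdX]  L1: P0=I P1=I P2=M  mem[L1]=80
5. P1: load  L0  bus=[-]  L0: P0=I P1=M P2=I  mem[L0]=80
6. P1: store L1 := 6  bus=[BusRdX,Flush]  L1: P0=I P1=M P2=I  mem[L1]=63
7. P1: load  L3  bus=[BusRd]  L3: P0=I P1=S P2=S  mem[L3]=70
8. P0: store L1 := 54  bus=[BusRdX,Flush]  L1: P0=M P1=I P2=I  mem[L1]=6

bus = BusRd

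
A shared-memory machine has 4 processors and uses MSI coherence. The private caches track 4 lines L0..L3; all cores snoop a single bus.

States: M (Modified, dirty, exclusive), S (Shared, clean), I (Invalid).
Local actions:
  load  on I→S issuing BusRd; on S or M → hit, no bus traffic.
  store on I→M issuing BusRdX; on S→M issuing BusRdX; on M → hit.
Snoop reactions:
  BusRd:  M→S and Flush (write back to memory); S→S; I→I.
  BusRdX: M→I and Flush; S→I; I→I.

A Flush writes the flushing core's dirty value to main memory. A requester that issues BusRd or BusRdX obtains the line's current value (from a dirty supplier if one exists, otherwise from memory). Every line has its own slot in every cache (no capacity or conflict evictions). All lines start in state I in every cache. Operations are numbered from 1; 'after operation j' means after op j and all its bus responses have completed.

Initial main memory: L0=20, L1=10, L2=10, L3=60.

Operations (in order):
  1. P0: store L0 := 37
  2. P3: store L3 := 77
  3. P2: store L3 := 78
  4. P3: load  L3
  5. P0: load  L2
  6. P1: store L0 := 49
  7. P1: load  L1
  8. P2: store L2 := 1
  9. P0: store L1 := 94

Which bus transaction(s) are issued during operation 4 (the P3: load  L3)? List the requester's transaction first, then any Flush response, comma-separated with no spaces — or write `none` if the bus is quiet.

step 1: P0: store L0 := 37  ⟶  MIII  (L0)  txn=BusRdX  M[L0]=20
step 2: P3: store L3 := 77  ⟶  IIIM  (L3)  txn=BusRdX  M[L3]=60
step 3: P2: store L3 := 78  ⟶  IIMI  (L3)  txn=BusRdX+Flush  M[L3]=77
step 4: P3: load  L3  ⟶  IISS  (L3)  txn=BusRd+Flush  M[L3]=78
step 5: P0: load  L2  ⟶  SIII  (L2)  txn=BusRd  M[L2]=10
step 6: P1: store L0 := 49  ⟶  IMII  (L0)  txn=BusRdX+Flush  M[L0]=37
step 7: P1: load  L1  ⟶  ISII  (L1)  txn=BusRd  M[L1]=10
step 8: P2: store L2 := 1  ⟶  IIMI  (L2)  txn=BusRdX  M[L2]=10
step 9: P0: store L1 := 94  ⟶  MIII  (L1)  txn=BusRdX  M[L1]=10

bus = BusRd,Flush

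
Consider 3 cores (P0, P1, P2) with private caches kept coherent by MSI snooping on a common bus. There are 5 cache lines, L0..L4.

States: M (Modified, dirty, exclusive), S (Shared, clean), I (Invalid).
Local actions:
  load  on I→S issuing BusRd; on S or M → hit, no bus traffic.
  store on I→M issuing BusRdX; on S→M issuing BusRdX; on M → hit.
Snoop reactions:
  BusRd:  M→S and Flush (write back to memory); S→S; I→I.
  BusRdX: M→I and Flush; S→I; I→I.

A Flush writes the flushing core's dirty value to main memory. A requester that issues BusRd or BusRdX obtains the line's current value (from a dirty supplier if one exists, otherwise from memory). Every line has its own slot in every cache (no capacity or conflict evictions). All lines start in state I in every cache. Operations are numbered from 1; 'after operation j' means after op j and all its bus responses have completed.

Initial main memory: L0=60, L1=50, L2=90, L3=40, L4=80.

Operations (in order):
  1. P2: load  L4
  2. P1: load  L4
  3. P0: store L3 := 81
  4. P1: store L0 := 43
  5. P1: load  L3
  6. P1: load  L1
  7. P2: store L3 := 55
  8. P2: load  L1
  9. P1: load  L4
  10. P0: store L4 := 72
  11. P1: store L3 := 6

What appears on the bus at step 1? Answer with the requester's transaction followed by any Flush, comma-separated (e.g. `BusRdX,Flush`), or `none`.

[1] P2: load  L4 | P0:I, P1:I, P2:S(80) | bus: BusRd
[2] P1: load  L4 | P0:I, P1:S(80), P2:S(80) | bus: BusRd
[3] P0: store L3 := 81 | P0:M(81), P1:I, P2:I | bus: BusRdX
[4] P1: store L0 := 43 | P0:I, P1:M(43), P2:I | bus: BusRdX
[5] P1: load  L3 | P0:S(81), P1:S(81), P2:I | bus: BusRd,Flush
[6] P1: load  L1 | P0:I, P1:S(50), P2:I | bus: BusRd
[7] P2: store L3 := 55 | P0:I, P1:I, P2:M(55) | bus: BusRdX
[8] P2: load  L1 | P0:I, P1:S(50), P2:S(50) | bus: BusRd
[9] P1: load  L4 | P0:I, P1:S(80), P2:S(80) | bus: none
[10] P0: store L4 := 72 | P0:M(72), P1:I, P2:I | bus: BusRdX
[11] P1: store L3 := 6 | P0:I, P1:M(6), P2:I | bus: BusRdX,Flush

bus = BusRd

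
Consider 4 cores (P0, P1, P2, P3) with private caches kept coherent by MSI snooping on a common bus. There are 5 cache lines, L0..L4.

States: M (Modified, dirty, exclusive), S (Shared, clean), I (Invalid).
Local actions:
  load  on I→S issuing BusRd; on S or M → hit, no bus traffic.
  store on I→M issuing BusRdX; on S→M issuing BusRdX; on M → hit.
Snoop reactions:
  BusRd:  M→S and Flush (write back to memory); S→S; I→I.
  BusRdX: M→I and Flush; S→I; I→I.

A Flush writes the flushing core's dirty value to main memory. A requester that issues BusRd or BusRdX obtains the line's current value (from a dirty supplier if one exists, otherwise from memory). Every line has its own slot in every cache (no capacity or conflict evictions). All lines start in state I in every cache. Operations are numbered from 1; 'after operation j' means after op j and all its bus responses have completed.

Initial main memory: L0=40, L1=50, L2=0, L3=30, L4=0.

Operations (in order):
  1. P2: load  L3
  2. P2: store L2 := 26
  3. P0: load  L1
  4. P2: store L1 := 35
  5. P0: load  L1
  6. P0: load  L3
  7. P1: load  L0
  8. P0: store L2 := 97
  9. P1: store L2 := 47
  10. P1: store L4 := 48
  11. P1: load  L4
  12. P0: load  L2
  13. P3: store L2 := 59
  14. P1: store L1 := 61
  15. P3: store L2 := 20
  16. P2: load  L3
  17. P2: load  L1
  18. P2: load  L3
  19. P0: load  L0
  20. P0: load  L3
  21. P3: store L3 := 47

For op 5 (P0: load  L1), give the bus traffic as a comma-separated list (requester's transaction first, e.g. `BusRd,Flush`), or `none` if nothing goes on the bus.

bus = BusRd,Flush

step 1: P2: load  L3  ⟶  IISI  (L3)  txn=BusRd  M[L3]=30
step 2: P2: store L2 := 26  ⟶  IIMI  (L2)  txn=BusRdX  M[L2]=0
step 3: P0: load  L1  ⟶  SIII  (L1)  txn=BusRd  M[L1]=50
step 4: P2: store L1 := 35  ⟶  IIMI  (L1)  txn=BusRdX  M[L1]=50
step 5: P0: load  L1  ⟶  SISI  (L1)  txn=BusRd+Flush  M[L1]=35
step 6: P0: load  L3  ⟶  SISI  (L3)  txn=BusRd  M[L3]=30
step 7: P1: load  L0  ⟶  ISII  (L0)  txn=BusRd  M[L0]=40
step 8: P0: store L2 := 97  ⟶  MIII  (L2)  txn=BusRdX+Flush  M[L2]=26
step 9: P1: store L2 := 47  ⟶  IMII  (L2)  txn=BusRdX+Flush  M[L2]=97
step 10: P1: store L4 := 48  ⟶  IMII  (L4)  txn=BusRdX  M[L4]=0
step 11: P1: load  L4  ⟶  IMII  (L4)  txn=∅  M[L4]=0
step 12: P0: load  L2  ⟶  SSII  (L2)  txn=BusRd+Flush  M[L2]=47
step 13: P3: store L2 := 59  ⟶  IIIM  (L2)  txn=BusRdX  M[L2]=47
step 14: P1: store L1 := 61  ⟶  IMII  (L1)  txn=BusRdX  M[L1]=35
step 15: P3: store L2 := 20  ⟶  IIIM  (L2)  txn=∅  M[L2]=47
step 16: P2: load  L3  ⟶  SISI  (L3)  txn=∅  M[L3]=30
step 17: P2: load  L1  ⟶  ISSI  (L1)  txn=BusRd+Flush  M[L1]=61
step 18: P2: load  L3  ⟶  SISI  (L3)  txn=∅  M[L3]=30
step 19: P0: load  L0  ⟶  SSII  (L0)  txn=BusRd  M[L0]=40
step 20: P0: load  L3  ⟶  SISI  (L3)  txn=∅  M[L3]=30
step 21: P3: store L3 := 47  ⟶  IIIM  (L3)  txn=BusRdX  M[L3]=30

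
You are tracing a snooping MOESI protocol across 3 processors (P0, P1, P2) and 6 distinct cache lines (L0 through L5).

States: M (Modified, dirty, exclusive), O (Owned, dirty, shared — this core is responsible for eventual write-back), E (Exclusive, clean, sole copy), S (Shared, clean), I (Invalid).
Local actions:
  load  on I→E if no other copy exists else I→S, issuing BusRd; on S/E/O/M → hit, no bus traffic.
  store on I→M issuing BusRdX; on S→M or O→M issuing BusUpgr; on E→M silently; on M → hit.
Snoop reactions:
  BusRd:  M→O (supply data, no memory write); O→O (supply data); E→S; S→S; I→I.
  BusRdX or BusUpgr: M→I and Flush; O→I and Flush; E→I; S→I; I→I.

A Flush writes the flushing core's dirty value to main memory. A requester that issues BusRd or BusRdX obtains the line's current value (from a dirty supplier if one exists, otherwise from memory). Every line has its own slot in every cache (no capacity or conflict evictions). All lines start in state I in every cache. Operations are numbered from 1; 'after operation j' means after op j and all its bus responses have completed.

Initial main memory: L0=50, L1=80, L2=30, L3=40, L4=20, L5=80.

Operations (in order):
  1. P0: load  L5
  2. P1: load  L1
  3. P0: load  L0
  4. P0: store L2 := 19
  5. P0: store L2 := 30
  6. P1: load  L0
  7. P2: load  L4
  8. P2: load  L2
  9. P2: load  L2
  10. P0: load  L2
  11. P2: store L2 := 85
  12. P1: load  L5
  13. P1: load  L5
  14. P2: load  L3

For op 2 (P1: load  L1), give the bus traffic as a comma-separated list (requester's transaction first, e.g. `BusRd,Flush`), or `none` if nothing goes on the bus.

1. P0: load  L5  bus=[BusRd]  L5: P0=E P1=I P2=I  mem[L5]=80
2. P1: load  L1  bus=[BusRd]  L1: P0=I P1=E P2=I  mem[L1]=80
3. P0: load  L0  bus=[BusRd]  L0: P0=E P1=I P2=I  mem[L0]=50
4. P0: store L2 := 19  bus=[BusRdX]  L2: P0=M P1=I P2=I  mem[L2]=30
5. P0: store L2 := 30  bus=[-]  L2: P0=M P1=I P2=I  mem[L2]=30
6. P1: load  L0  bus=[BusRd]  L0: P0=S P1=S P2=I  mem[L0]=50
7. P2: load  L4  bus=[BusRd]  L4: P0=I P1=I P2=E  mem[L4]=20
8. P2: load  L2  bus=[BusRd]  L2: P0=O P1=I P2=S  mem[L2]=30
9. P2: load  L2  bus=[-]  L2: P0=O P1=I P2=S  mem[L2]=30
10. P0: load  L2  bus=[-]  L2: P0=O P1=I P2=S  mem[L2]=30
11. P2: store L2 := 85  bus=[BusUpgr,Flush]  L2: P0=I P1=I P2=M  mem[L2]=30
12. P1: load  L5  bus=[BusRd]  L5: P0=S P1=S P2=I  mem[L5]=80
13. P1: load  L5  bus=[-]  L5: P0=S P1=S P2=I  mem[L5]=80
14. P2: load  L3  bus=[BusRd]  L3: P0=I P1=I P2=E  mem[L3]=40

bus = BusRd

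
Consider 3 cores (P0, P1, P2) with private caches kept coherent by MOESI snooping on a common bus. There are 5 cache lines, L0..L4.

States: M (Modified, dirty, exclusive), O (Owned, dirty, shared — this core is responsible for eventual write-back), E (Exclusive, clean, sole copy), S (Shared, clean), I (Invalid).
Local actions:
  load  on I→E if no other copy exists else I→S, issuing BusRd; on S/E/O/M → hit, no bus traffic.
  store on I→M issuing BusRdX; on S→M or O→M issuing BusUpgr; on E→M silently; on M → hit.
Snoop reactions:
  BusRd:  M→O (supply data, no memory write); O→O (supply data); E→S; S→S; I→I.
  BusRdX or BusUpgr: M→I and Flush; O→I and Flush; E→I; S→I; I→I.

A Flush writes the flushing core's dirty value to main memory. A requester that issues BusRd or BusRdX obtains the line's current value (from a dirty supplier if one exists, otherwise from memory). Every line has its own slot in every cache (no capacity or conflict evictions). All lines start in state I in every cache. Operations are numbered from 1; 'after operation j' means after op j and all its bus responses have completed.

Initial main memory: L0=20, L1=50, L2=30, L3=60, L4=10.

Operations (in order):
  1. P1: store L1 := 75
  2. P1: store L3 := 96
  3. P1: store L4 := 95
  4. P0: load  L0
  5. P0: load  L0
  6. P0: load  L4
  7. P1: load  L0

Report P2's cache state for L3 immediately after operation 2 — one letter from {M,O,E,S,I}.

[1] P1: store L1 := 75 | P0:I, P1:M(75), P2:I | bus: BusRdX
[2] P1: store L3 := 96 | P0:I, P1:M(96), P2:I | bus: BusRdX
[3] P1: store L4 := 95 | P0:I, P1:M(95), P2:I | bus: BusRdX
[4] P0: load  L0 | P0:E(20), P1:I, P2:I | bus: BusRd
[5] P0: load  L0 | P0:E(20), P1:I, P2:I | bus: none
[6] P0: load  L4 | P0:S(95), P1:O(95), P2:I | bus: BusRd
[7] P1: load  L0 | P0:S(20), P1:S(20), P2:I | bus: BusRd

state = I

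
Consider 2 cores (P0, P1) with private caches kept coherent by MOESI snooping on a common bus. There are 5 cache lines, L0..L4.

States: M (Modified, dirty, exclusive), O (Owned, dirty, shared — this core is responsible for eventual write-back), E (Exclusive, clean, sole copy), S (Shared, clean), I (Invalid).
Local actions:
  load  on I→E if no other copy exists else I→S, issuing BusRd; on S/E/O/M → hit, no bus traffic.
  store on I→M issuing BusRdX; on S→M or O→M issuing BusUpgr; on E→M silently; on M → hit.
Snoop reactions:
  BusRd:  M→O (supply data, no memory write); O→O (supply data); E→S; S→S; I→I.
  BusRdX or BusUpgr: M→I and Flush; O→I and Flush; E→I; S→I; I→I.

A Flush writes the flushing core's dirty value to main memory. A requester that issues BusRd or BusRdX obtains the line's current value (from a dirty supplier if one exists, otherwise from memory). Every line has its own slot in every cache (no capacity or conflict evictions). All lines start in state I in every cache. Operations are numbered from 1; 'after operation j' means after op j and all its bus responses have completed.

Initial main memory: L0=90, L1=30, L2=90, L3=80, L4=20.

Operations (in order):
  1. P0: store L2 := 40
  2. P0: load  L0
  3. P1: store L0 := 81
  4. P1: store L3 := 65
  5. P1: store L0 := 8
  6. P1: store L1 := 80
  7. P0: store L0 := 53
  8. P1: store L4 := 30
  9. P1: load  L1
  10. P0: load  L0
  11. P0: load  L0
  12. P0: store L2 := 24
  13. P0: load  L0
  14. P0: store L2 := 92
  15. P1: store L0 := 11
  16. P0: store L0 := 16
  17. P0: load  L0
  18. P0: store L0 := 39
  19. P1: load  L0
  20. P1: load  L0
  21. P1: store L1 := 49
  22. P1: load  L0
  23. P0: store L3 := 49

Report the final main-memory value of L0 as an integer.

[1] P0: store L2 := 40 | P0:M(40), P1:I | bus: BusRdX
[2] P0: load  L0 | P0:E(90), P1:I | bus: BusRd
[3] P1: store L0 := 81 | P0:I, P1:M(81) | bus: BusRdX
[4] P1: store L3 := 65 | P0:I, P1:M(65) | bus: BusRdX
[5] P1: store L0 := 8 | P0:I, P1:M(8) | bus: none
[6] P1: store L1 := 80 | P0:I, P1:M(80) | bus: BusRdX
[7] P0: store L0 := 53 | P0:M(53), P1:I | bus: BusRdX,Flush
[8] P1: store L4 := 30 | P0:I, P1:M(30) | bus: BusRdX
[9] P1: load  L1 | P0:I, P1:M(80) | bus: none
[10] P0: load  L0 | P0:M(53), P1:I | bus: none
[11] P0: load  L0 | P0:M(53), P1:I | bus: none
[12] P0: store L2 := 24 | P0:M(24), P1:I | bus: none
[13] P0: load  L0 | P0:M(53), P1:I | bus: none
[14] P0: store L2 := 92 | P0:M(92), P1:I | bus: none
[15] P1: store L0 := 11 | P0:I, P1:M(11) | bus: BusRdX,Flush
[16] P0: store L0 := 16 | P0:M(16), P1:I | bus: BusRdX,Flush
[17] P0: load  L0 | P0:M(16), P1:I | bus: none
[18] P0: store L0 := 39 | P0:M(39), P1:I | bus: none
[19] P1: load  L0 | P0:O(39), P1:S(39) | bus: BusRd
[20] P1: load  L0 | P0:O(39), P1:S(39) | bus: none
[21] P1: store L1 := 49 | P0:I, P1:M(49) | bus: none
[22] P1: load  L0 | P0:O(39), P1:S(39) | bus: none
[23] P0: store L3 := 49 | P0:M(49), P1:I | bus: BusRdX,Flush

memory[L0] = 11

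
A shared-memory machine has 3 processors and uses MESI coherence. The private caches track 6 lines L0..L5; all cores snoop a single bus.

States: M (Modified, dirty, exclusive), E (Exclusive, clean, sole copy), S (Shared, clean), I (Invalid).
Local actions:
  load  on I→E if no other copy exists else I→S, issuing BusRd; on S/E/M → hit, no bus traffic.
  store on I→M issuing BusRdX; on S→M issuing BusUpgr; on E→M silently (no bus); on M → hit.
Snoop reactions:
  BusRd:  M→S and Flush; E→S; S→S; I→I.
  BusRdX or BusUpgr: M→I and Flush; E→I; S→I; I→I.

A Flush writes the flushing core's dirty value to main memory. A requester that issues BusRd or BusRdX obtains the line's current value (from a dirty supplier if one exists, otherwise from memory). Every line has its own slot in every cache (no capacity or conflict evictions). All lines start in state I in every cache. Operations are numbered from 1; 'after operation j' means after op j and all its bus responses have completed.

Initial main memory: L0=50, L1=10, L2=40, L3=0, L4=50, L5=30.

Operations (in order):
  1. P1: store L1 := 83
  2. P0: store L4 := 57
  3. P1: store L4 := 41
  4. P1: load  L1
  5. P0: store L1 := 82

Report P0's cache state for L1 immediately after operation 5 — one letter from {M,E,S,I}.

state = M

  op1 P1: store L1 := 83 → I/M/I on L1; bus BusRdX; mem=10
  op2 P0: store L4 := 57 → M/I/I on L4; bus BusRdX; mem=50
  op3 P1: store L4 := 41 → I/M/I on L4; bus BusRdX Flush; mem=57
  op4 P1: load  L1 → I/M/I on L1; bus (none); mem=10
  op5 P0: store L1 := 82 → M/I/I on L1; bus BusRdX Flush; mem=83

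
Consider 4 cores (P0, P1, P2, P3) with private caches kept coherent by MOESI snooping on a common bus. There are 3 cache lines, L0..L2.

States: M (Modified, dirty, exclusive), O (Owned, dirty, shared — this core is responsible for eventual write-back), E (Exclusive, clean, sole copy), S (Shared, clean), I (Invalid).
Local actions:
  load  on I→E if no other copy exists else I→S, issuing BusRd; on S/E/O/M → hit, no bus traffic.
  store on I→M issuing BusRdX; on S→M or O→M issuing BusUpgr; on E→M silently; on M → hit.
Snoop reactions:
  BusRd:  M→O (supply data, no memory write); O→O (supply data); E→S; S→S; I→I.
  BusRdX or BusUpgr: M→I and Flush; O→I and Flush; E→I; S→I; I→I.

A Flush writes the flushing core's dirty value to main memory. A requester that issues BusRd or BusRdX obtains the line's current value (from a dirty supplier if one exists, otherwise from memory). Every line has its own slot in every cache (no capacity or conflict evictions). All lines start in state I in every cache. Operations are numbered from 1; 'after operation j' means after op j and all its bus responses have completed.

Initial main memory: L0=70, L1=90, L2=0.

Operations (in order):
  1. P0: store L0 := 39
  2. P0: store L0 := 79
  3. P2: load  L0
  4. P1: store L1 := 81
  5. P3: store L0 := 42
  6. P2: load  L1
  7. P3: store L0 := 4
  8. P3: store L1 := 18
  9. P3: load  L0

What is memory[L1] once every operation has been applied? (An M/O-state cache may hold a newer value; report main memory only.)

memory[L1] = 81

step 1: P0: store L0 := 39  ⟶  MIII  (L0)  txn=BusRdX  M[L0]=70
step 2: P0: store L0 := 79  ⟶  MIII  (L0)  txn=∅  M[L0]=70
step 3: P2: load  L0  ⟶  OISI  (L0)  txn=BusRd  M[L0]=70
step 4: P1: store L1 := 81  ⟶  IMII  (L1)  txn=BusRdX  M[L1]=90
step 5: P3: store L0 := 42  ⟶  IIIM  (L0)  txn=BusRdX+Flush  M[L0]=79
step 6: P2: load  L1  ⟶  IOSI  (L1)  txn=BusRd  M[L1]=90
step 7: P3: store L0 := 4  ⟶  IIIM  (L0)  txn=∅  M[L0]=79
step 8: P3: store L1 := 18  ⟶  IIIM  (L1)  txn=BusRdX+Flush  M[L1]=81
step 9: P3: load  L0  ⟶  IIIM  (L0)  txn=∅  M[L0]=79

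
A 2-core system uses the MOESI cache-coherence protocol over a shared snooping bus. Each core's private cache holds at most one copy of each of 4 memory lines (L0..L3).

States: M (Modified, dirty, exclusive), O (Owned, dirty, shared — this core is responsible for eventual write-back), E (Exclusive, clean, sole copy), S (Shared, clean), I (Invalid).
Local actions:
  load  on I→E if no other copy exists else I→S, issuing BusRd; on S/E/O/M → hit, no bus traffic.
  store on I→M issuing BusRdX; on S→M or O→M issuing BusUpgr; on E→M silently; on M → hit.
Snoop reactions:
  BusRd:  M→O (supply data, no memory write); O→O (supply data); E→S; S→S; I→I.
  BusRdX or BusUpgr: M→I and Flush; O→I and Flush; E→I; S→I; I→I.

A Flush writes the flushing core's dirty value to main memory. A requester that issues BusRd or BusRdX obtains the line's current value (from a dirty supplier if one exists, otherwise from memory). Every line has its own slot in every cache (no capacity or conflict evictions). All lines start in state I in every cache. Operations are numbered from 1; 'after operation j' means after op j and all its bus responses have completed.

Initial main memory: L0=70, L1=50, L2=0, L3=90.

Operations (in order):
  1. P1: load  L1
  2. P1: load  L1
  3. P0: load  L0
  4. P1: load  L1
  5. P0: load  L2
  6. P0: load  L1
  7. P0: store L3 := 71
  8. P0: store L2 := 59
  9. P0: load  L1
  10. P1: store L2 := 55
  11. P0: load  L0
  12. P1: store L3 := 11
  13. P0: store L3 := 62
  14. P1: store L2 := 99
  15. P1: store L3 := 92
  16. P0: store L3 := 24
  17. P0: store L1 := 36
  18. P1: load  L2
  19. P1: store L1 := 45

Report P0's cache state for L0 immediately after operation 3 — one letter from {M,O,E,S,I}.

[1] P1: load  L1 | P0:I, P1:E(50) | bus: BusRd
[2] P1: load  L1 | P0:I, P1:E(50) | bus: none
[3] P0: load  L0 | P0:E(70), P1:I | bus: BusRd
[4] P1: load  L1 | P0:I, P1:E(50) | bus: none
[5] P0: load  L2 | P0:E(0), P1:I | bus: BusRd
[6] P0: load  L1 | P0:S(50), P1:S(50) | bus: BusRd
[7] P0: store L3 := 71 | P0:M(71), P1:I | bus: BusRdX
[8] P0: store L2 := 59 | P0:M(59), P1:I | bus: none
[9] P0: load  L1 | P0:S(50), P1:S(50) | bus: none
[10] P1: store L2 := 55 | P0:I, P1:M(55) | bus: BusRdX,Flush
[11] P0: load  L0 | P0:E(70), P1:I | bus: none
[12] P1: store L3 := 11 | P0:I, P1:M(11) | bus: BusRdX,Flush
[13] P0: store L3 := 62 | P0:M(62), P1:I | bus: BusRdX,Flush
[14] P1: store L2 := 99 | P0:I, P1:M(99) | bus: none
[15] P1: store L3 := 92 | P0:I, P1:M(92) | bus: BusRdX,Flush
[16] P0: store L3 := 24 | P0:M(24), P1:I | bus: BusRdX,Flush
[17] P0: store L1 := 36 | P0:M(36), P1:I | bus: BusUpgr
[18] P1: load  L2 | P0:I, P1:M(99) | bus: none
[19] P1: store L1 := 45 | P0:I, P1:M(45) | bus: BusRdX,Flush

state = E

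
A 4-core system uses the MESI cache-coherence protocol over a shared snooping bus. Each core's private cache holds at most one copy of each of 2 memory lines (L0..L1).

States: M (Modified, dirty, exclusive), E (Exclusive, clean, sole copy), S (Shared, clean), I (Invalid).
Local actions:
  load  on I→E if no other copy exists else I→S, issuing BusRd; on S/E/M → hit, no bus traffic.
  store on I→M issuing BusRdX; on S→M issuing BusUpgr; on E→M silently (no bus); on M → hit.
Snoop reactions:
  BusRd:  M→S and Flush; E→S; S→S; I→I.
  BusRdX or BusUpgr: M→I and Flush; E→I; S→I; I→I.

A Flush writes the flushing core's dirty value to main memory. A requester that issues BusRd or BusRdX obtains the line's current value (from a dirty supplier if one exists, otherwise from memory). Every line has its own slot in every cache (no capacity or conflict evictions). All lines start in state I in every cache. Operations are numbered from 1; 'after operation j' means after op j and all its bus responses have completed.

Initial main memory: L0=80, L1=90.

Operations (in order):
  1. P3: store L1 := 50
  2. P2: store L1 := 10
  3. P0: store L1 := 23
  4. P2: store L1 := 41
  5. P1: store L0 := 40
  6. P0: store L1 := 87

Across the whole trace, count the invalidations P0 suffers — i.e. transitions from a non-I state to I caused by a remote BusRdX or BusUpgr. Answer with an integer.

1. P3: store L1 := 50  bus=[BusRdX]  L1: P0=I P1=I P2=I P3=M  mem[L1]=90
2. P2: store L1 := 10  bus=[BusRdX,Flush]  L1: P0=I P1=I P2=M P3=I  mem[L1]=50
3. P0: store L1 := 23  bus=[BusRdX,Flush]  L1: P0=M P1=I P2=I P3=I  mem[L1]=10
4. P2: store L1 := 41  bus=[BusRdX,Flush]  L1: P0=I P1=I P2=M P3=I  mem[L1]=23
5. P1: store L0 := 40  bus=[BusRdX]  L0: P0=I P1=M P2=I P3=I  mem[L0]=80
6. P0: store L1 := 87  bus=[BusRdX,Flush]  L1: P0=M P1=I P2=I P3=I  mem[L1]=41

invalidations = 1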